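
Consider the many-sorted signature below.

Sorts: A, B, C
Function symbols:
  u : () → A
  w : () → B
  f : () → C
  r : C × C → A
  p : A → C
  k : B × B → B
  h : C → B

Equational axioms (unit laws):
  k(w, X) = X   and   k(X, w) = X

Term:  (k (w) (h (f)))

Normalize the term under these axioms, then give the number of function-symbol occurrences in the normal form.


size = 2

1. (k (w) (h (f)))  →  (h (f))
normal form: (h (f))


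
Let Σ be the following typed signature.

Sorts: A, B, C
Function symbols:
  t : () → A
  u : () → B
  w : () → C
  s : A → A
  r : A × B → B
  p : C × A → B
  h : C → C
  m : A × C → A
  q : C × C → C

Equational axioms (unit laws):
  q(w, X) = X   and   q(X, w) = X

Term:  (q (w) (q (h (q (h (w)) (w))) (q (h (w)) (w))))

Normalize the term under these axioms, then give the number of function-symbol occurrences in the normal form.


size = 6

1. (q (w) (q (h (q (h (w)) (w))) (q (h (w)) (w))))  →  (q (h (q (h (w)) (w))) (q (h (w)) (w)))
2. (q (h (q (h (w)) (w))) (q (h (w)) (w)))  →  (q (h (h (w))) (q (h (w)) (w)))
3. (q (h (h (w))) (q (h (w)) (w)))  →  (q (h (h (w))) (h (w)))
normal form: (q (h (h (w))) (h (w)))


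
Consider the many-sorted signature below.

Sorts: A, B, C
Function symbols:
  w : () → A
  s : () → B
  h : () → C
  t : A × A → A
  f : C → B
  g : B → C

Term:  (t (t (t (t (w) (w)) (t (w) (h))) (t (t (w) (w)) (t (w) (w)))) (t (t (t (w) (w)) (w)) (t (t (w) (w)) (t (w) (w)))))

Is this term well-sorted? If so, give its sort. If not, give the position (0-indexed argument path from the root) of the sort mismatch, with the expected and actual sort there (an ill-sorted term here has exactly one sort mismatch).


ill-sorted at position [0, 0, 1, 1]: expected A, got C

        (w) : A
        (w) : A
      (t (w) (w)) : A
        (w) : A
        (h) : C
      (t (w) (h)) : ✗ arg 1 at [0, 0, 1, 1] has sort C, expected A
        (w) : A
        (w) : A
      (t (w) (w)) : A
        (w) : A
        (w) : A
      (t (w) (w)) : A
    (t (t (w) (w)) (t (w) (w))) : A
        (w) : A
        (w) : A
      (t (w) (w)) : A
      (w) : A
    (t (t (w) (w)) (w)) : A
        (w) : A
        (w) : A
      (t (w) (w)) : A
        (w) : A
        (w) : A
      (t (w) (w)) : A
    (t (t (w) (w)) (t (w) (w))) : A
  (t (t (t (w) (w)) (w)) (t (t (w) (w)) (t (w) (w)))) : A


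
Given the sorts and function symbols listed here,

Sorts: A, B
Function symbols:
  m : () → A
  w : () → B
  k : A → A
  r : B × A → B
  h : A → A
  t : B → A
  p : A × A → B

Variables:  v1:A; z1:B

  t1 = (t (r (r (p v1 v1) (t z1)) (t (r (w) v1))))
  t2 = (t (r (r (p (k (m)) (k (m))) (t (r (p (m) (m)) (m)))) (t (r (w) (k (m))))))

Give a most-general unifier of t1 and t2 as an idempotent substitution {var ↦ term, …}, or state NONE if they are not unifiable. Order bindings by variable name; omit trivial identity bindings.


{v1 ↦ (k (m)), z1 ↦ (r (p (m) (m)) (m))}


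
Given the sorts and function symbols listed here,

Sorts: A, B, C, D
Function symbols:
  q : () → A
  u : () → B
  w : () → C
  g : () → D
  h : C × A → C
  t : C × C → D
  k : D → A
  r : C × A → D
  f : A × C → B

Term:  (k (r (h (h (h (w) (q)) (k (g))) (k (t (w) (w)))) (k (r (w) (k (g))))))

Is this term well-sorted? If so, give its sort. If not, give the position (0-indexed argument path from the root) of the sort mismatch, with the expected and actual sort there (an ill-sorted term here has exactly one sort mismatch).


          (w) : C
          (q) : A
        (h (w) (q)) : C
          (g) : D
        (k (g)) : A
      (h (h (w) (q)) (k (g))) : C
          (w) : C
          (w) : C
        (t (w) (w)) : D
      (k (t (w) (w))) : A
    (h (h (h (w) (q)) (k (g))) (k (t (w) (w)))) : C
        (w) : C
          (g) : D
        (k (g)) : A
      (r (w) (k (g))) : D
    (k (r (w) (k (g)))) : A
  (r (h (h (h (w) (q)) (k (g))) (k (t (w) (w)))) (k (r (w) (k (g))))) : D
(k (r (h (h (h (w) (q)) (k (g))) (k (t (w) (w)))) (k (r (w) (k (g)))))) : A

well-sorted; sort = A


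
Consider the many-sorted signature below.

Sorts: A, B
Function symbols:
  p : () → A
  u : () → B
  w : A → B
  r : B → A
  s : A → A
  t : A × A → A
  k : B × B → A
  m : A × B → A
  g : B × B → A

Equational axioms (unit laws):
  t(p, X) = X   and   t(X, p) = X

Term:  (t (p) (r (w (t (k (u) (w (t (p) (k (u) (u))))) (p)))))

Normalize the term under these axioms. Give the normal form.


normal form = (r (w (k (u) (w (k (u) (u))))))

1. (t (p) (r (w (t (k (u) (w (t (p) (k (u) (u))))) (p)))))  →  (r (w (t (k (u) (w (t (p) (k (u) (u))))) (p))))
2. (r (w (t (k (u) (w (t (p) (k (u) (u))))) (p))))  →  (r (w (k (u) (w (t (p) (k (u) (u)))))))
3. (r (w (k (u) (w (t (p) (k (u) (u)))))))  →  (r (w (k (u) (w (k (u) (u))))))


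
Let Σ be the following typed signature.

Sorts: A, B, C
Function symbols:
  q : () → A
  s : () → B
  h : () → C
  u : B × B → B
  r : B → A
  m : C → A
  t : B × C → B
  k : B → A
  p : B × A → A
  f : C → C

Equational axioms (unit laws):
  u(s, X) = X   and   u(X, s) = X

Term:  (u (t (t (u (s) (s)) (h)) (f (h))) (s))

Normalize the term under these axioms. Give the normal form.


1. (u (t (t (u (s) (s)) (h)) (f (h))) (s))  →  (t (t (u (s) (s)) (h)) (f (h)))
2. (t (t (u (s) (s)) (h)) (f (h)))  →  (t (t (s) (h)) (f (h)))

normal form = (t (t (s) (h)) (f (h)))


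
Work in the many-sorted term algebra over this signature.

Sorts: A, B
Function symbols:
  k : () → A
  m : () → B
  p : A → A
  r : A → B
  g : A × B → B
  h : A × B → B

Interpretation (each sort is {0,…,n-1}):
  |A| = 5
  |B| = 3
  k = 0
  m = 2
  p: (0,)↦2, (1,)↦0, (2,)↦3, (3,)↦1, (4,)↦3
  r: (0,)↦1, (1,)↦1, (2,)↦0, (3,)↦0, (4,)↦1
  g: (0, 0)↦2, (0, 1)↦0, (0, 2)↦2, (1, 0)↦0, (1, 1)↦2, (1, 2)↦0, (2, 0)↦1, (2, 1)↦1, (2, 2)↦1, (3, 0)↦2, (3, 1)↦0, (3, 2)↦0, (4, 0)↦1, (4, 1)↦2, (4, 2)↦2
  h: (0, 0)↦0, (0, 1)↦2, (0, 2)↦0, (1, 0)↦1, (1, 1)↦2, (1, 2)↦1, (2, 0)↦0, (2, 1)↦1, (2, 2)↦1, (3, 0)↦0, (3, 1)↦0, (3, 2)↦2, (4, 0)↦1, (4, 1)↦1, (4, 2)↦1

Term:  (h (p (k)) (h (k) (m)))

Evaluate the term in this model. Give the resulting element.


value = 0

  k = 0
  (p (k)) = p(0,) = 2
  k = 0
  m = 2
  (h (k) (m)) = h(0, 2) = 0
  (h (p (k)) (h (k) (m))) = h(2, 0) = 0


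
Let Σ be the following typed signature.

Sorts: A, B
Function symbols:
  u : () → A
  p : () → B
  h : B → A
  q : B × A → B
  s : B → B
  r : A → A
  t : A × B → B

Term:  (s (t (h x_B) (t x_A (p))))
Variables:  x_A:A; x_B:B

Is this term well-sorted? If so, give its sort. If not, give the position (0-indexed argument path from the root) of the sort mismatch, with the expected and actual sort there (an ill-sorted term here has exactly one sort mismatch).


      x_B : B
    (h x_B) : A
      x_A : A
      (p) : B
    (t x_A (p)) : B
  (t (h x_B) (t x_A (p))) : B
(s (t (h x_B) (t x_A (p)))) : B

well-sorted; sort = B


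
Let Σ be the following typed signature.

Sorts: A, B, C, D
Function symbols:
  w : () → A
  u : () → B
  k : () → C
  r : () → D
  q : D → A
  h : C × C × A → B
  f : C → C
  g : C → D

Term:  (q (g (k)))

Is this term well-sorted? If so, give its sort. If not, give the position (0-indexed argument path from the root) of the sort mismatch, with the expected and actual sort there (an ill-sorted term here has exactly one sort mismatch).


well-sorted; sort = A

    (k) : C
  (g (k)) : D
(q (g (k))) : A


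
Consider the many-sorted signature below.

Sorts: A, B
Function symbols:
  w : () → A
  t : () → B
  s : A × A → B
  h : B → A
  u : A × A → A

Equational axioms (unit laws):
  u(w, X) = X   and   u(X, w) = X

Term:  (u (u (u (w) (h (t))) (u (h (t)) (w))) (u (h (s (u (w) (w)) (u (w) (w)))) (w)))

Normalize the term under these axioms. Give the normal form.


normal form = (u (u (h (t)) (h (t))) (h (s (w) (w))))

1. (u (u (u (w) (h (t))) (u (h (t)) (w))) (u (h (s (u (w) (w)) (u (w) (w)))) (w)))  →  (u (u (h (t)) (u (h (t)) (w))) (u (h (s (u (w) (w)) (u (w) (w)))) (w)))
2. (u (u (h (t)) (u (h (t)) (w))) (u (h (s (u (w) (w)) (u (w) (w)))) (w)))  →  (u (u (h (t)) (h (t))) (u (h (s (u (w) (w)) (u (w) (w)))) (w)))
3. (u (u (h (t)) (h (t))) (u (h (s (u (w) (w)) (u (w) (w)))) (w)))  →  (u (u (h (t)) (h (t))) (h (s (u (w) (w)) (u (w) (w)))))
4. (u (u (h (t)) (h (t))) (h (s (u (w) (w)) (u (w) (w)))))  →  (u (u (h (t)) (h (t))) (h (s (w) (u (w) (w)))))
5. (u (u (h (t)) (h (t))) (h (s (w) (u (w) (w)))))  →  (u (u (h (t)) (h (t))) (h (s (w) (w))))


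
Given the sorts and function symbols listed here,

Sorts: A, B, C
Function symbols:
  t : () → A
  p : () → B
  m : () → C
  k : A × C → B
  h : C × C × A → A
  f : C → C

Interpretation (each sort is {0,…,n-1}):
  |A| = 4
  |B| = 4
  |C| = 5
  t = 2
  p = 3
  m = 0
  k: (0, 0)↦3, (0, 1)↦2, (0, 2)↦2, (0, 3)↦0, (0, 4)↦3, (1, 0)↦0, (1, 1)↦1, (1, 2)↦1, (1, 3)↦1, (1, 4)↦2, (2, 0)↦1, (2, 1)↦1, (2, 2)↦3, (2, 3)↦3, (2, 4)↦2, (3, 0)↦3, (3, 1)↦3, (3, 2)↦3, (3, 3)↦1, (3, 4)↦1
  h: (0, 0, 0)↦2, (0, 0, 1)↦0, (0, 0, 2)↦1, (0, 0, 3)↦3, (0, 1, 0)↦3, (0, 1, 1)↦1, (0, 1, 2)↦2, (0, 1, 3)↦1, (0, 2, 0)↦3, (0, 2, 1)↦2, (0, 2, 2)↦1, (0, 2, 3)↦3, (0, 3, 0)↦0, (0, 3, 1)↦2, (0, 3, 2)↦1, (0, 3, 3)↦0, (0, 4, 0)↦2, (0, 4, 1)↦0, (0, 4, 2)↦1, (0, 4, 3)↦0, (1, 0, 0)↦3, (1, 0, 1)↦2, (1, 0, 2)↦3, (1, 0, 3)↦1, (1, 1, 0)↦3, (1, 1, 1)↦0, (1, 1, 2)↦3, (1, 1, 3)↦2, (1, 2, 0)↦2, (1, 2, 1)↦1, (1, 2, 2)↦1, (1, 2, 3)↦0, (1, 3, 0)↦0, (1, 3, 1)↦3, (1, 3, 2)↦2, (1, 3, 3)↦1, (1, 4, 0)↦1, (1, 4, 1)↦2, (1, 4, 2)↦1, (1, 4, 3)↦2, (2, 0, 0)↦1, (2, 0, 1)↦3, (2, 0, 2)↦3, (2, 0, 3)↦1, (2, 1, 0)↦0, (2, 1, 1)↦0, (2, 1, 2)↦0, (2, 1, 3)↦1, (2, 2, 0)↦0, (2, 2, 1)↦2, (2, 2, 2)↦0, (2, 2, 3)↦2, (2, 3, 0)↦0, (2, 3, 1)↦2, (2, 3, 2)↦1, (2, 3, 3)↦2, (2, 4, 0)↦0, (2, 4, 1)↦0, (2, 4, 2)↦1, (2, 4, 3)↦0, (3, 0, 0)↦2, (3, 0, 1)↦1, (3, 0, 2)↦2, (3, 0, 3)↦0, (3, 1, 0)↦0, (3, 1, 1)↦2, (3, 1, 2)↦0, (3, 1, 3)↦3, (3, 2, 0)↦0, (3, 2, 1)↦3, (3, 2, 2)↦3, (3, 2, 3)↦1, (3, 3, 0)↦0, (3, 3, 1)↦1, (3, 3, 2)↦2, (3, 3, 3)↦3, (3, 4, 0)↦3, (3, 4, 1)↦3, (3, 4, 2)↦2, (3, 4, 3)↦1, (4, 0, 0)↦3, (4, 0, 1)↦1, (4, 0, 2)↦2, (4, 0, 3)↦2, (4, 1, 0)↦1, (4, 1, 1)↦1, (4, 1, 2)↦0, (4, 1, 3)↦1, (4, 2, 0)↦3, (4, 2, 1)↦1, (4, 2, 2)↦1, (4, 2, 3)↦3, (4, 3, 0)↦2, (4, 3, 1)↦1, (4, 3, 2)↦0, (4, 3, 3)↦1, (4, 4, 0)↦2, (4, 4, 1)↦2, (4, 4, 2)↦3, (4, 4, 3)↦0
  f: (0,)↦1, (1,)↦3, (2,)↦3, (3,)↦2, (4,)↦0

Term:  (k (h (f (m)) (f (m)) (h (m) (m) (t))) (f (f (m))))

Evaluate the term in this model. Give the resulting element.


  m = 0
  (f (m)) = f(0,) = 1
  m = 0
  (f (m)) = f(0,) = 1
  m = 0
  m = 0
  t = 2
  (h (m) (m) (t)) = h(0, 0, 2) = 1
  (h (f (m)) (f (m)) (h (m) (m) (t))) = h(1, 1, 1) = 0
  m = 0
  (f (m)) = f(0,) = 1
  (f (f (m))) = f(1,) = 3
  (k (h (f (m)) (f (m)) (h (m) (m) (t))) (f (f (m)))) = k(0, 3) = 0

value = 0


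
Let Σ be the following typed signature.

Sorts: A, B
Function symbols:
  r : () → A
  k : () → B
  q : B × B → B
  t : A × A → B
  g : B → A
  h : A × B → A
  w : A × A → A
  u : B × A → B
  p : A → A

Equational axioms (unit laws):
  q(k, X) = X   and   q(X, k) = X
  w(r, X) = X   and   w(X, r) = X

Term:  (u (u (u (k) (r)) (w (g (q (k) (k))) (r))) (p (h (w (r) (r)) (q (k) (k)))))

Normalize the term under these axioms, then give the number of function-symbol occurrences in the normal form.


1. (u (u (u (k) (r)) (w (g (q (k) (k))) (r))) (p (h (w (r) (r)) (q (k) (k)))))  →  (u (u (u (k) (r)) (g (q (k) (k)))) (p (h (w (r) (r)) (q (k) (k)))))
2. (u (u (u (k) (r)) (g (q (k) (k)))) (p (h (w (r) (r)) (q (k) (k)))))  →  (u (u (u (k) (r)) (g (k))) (p (h (w (r) (r)) (q (k) (k)))))
3. (u (u (u (k) (r)) (g (k))) (p (h (w (r) (r)) (q (k) (k)))))  →  (u (u (u (k) (r)) (g (k))) (p (h (r) (q (k) (k)))))
4. (u (u (u (k) (r)) (g (k))) (p (h (r) (q (k) (k)))))  →  (u (u (u (k) (r)) (g (k))) (p (h (r) (k))))
normal form: (u (u (u (k) (r)) (g (k))) (p (h (r) (k))))

size = 11


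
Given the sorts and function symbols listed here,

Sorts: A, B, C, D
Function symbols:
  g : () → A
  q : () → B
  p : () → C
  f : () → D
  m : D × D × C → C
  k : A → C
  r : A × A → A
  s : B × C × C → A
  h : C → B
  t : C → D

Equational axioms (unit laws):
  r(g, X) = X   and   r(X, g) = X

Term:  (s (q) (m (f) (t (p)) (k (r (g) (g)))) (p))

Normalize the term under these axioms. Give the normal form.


normal form = (s (q) (m (f) (t (p)) (k (g))) (p))

1. (s (q) (m (f) (t (p)) (k (r (g) (g)))) (p))  →  (s (q) (m (f) (t (p)) (k (g))) (p))


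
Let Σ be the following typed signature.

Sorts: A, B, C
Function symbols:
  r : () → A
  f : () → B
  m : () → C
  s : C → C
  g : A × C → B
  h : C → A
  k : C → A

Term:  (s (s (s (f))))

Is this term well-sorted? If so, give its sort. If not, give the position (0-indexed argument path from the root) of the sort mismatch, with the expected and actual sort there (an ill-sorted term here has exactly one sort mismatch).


      (f) : B
    (s (f)) : ✗ arg 0 at [0, 0, 0] has sort B, expected C

ill-sorted at position [0, 0, 0]: expected C, got B


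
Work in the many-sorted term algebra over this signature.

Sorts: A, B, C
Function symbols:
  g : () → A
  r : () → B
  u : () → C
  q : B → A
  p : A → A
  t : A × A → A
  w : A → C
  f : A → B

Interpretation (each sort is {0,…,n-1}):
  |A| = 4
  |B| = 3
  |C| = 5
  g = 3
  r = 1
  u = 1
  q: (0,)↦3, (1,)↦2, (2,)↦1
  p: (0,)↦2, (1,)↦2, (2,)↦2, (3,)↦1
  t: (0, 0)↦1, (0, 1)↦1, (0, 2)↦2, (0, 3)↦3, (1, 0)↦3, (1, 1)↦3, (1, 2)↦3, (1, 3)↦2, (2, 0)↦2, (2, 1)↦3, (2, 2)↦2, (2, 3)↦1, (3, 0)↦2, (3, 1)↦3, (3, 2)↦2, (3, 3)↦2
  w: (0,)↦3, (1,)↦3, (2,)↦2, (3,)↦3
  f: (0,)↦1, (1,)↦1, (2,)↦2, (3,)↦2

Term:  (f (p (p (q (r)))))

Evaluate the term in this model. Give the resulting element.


value = 2

  r = 1
  (q (r)) = q(1,) = 2
  (p (q (r))) = p(2,) = 2
  (p (p (q (r)))) = p(2,) = 2
  (f (p (p (q (r))))) = f(2,) = 2


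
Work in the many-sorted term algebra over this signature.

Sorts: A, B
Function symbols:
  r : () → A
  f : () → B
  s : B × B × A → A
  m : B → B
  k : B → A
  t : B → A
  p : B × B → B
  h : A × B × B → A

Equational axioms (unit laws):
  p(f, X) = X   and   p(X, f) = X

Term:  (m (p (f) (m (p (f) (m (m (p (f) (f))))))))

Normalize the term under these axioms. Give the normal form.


normal form = (m (m (m (m (f)))))

1. (m (p (f) (m (p (f) (m (m (p (f) (f))))))))  →  (m (m (p (f) (m (m (p (f) (f)))))))
2. (m (m (p (f) (m (m (p (f) (f)))))))  →  (m (m (m (m (p (f) (f))))))
3. (m (m (m (m (p (f) (f))))))  →  (m (m (m (m (f)))))


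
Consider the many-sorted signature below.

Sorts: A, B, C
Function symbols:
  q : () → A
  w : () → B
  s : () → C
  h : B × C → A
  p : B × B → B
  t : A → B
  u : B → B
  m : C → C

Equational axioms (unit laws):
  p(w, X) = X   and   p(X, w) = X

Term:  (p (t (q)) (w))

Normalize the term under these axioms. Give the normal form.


normal form = (t (q))

1. (p (t (q)) (w))  →  (t (q))


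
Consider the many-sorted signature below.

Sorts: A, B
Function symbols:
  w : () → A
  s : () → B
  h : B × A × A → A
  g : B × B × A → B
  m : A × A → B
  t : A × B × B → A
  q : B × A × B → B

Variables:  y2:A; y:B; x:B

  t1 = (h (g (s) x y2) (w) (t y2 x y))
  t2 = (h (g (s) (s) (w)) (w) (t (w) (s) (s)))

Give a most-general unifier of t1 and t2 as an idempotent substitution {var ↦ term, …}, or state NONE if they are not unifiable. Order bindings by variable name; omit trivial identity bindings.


{x ↦ (s), y ↦ (s), y2 ↦ (w)}


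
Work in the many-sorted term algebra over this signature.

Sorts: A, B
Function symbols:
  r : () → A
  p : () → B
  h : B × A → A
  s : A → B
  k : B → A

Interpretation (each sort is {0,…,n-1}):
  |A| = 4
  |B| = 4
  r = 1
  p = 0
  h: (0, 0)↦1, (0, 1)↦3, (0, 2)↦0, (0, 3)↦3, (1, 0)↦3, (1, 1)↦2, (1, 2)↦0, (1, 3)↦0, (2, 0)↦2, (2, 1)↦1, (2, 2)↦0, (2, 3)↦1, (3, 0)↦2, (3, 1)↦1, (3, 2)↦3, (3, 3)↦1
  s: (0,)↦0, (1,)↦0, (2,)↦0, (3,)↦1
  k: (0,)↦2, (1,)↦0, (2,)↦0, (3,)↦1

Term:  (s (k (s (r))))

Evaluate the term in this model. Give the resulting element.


value = 0

  r = 1
  (s (r)) = s(1,) = 0
  (k (s (r))) = k(0,) = 2
  (s (k (s (r)))) = s(2,) = 0


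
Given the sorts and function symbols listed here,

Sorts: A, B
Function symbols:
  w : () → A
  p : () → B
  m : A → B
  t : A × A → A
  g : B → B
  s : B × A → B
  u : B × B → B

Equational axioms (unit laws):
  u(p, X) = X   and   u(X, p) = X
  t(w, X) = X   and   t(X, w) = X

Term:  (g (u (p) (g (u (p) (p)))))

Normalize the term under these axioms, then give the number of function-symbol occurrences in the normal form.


1. (g (u (p) (g (u (p) (p)))))  →  (g (g (u (p) (p))))
2. (g (g (u (p) (p))))  →  (g (g (p)))
normal form: (g (g (p)))

size = 3


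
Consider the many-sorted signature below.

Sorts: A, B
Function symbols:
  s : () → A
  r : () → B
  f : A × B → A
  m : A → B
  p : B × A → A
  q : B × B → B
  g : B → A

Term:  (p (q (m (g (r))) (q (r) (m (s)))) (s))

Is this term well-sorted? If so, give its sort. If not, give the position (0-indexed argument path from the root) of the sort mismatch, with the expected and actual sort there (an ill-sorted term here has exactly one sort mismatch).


        (r) : B
      (g (r)) : A
    (m (g (r))) : B
      (r) : B
        (s) : A
      (m (s)) : B
    (q (r) (m (s))) : B
  (q (m (g (r))) (q (r) (m (s)))) : B
  (s) : A
(p (q (m (g (r))) (q (r) (m (s)))) (s)) : A

well-sorted; sort = A


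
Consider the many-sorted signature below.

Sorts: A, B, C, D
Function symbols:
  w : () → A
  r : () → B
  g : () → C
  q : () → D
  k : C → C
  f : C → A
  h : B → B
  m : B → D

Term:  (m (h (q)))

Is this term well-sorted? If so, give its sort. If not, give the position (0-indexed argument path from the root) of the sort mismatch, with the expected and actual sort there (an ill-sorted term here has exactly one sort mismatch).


    (q) : D
  (h (q)) : ✗ arg 0 at [0, 0] has sort D, expected B

ill-sorted at position [0, 0]: expected B, got D


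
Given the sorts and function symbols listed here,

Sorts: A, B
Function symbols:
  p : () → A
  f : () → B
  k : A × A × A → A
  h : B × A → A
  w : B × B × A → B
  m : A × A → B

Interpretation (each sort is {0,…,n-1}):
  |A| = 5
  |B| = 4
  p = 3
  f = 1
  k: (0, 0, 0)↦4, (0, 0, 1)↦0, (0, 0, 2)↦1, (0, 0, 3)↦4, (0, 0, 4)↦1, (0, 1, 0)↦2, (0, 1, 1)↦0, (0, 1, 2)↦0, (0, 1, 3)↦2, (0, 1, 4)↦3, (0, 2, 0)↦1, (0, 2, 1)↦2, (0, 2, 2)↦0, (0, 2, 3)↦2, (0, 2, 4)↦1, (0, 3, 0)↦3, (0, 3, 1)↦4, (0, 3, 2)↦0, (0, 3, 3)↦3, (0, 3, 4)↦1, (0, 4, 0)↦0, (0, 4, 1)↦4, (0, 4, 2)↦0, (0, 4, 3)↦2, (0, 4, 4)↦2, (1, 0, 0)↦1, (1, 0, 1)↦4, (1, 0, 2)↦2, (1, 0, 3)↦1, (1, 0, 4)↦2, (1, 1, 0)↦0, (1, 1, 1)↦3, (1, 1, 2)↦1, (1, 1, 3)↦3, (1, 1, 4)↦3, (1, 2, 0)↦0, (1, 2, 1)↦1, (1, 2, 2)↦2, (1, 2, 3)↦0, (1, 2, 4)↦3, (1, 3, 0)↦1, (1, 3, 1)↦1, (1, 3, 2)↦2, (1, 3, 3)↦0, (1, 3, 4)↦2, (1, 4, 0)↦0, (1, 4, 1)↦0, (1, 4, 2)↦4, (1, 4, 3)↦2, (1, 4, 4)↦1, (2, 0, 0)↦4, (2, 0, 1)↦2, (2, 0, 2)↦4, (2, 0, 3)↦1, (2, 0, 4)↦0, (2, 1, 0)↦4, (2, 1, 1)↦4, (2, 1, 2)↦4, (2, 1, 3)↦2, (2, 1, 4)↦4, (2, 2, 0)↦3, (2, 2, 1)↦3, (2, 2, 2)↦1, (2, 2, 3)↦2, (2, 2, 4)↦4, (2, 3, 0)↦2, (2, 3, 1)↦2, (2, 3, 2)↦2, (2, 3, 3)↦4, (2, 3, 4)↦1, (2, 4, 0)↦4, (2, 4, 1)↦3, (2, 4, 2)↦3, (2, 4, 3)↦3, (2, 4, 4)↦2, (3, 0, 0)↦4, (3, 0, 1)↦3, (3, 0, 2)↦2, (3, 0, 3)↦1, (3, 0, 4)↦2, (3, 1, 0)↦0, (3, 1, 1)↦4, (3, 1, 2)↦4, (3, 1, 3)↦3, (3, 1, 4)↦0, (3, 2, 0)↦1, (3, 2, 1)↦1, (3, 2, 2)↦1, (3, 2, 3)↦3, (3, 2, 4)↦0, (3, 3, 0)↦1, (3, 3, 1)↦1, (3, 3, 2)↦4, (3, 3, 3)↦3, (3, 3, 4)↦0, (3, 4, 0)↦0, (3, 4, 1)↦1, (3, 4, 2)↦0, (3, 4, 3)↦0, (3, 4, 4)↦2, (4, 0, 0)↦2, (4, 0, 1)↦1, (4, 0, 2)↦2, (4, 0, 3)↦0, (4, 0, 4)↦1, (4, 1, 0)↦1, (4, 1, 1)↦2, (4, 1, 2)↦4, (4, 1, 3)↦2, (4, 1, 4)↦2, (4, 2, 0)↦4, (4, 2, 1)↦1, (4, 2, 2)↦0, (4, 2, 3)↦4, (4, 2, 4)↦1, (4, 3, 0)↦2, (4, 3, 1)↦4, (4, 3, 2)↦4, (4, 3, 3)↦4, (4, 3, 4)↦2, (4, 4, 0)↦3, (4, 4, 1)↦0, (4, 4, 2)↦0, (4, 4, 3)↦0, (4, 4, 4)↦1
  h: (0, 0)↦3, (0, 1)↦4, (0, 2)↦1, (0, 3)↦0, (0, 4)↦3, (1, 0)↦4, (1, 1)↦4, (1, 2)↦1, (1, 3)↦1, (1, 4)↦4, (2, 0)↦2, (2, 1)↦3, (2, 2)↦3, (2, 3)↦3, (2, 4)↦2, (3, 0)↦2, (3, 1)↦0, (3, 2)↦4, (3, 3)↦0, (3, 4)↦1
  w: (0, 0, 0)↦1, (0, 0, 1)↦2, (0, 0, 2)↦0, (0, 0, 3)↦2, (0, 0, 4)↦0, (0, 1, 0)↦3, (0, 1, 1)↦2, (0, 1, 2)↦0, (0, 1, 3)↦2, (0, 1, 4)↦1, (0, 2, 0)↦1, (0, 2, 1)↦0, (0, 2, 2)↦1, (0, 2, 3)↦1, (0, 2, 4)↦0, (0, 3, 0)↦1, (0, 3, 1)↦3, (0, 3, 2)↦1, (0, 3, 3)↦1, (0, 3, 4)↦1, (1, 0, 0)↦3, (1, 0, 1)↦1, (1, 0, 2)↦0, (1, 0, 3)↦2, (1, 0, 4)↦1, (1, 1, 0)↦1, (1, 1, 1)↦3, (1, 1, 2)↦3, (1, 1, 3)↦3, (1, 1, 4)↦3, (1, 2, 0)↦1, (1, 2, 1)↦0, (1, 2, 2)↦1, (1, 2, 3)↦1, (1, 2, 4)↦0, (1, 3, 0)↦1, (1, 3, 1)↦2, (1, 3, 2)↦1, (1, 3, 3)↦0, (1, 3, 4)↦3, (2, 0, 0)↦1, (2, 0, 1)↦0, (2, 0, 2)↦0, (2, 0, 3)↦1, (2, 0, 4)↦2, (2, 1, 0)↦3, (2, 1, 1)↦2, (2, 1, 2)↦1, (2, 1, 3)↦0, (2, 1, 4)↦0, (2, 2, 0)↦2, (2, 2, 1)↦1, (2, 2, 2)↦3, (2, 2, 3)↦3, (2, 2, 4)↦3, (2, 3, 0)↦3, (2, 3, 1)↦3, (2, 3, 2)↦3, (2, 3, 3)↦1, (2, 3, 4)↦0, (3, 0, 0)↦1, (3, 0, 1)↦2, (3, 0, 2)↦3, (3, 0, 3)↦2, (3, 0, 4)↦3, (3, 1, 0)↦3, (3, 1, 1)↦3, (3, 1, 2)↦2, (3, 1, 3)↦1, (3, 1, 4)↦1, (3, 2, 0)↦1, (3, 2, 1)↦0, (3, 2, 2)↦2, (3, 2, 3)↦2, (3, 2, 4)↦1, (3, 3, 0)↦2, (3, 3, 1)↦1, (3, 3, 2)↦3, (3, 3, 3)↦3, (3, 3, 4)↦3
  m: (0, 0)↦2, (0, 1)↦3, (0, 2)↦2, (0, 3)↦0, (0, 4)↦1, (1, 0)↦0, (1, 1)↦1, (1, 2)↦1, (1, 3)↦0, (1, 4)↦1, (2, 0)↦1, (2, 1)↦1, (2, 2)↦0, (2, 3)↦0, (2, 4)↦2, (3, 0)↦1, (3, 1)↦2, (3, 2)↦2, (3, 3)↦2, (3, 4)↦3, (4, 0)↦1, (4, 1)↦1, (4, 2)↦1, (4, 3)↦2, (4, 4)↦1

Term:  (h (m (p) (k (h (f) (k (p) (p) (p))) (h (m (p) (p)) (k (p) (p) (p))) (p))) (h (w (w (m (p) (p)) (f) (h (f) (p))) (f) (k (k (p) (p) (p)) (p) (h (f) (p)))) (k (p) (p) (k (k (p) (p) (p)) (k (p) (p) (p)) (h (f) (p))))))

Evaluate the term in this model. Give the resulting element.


  p = 3
  f = 1
  p = 3
  p = 3
  p = 3
  (k (p) (p) (p)) = k(3, 3, 3) = 3
  (h (f) (k (p) (p) (p))) = h(1, 3) = 1
  p = 3
  p = 3
  (m (p) (p)) = m(3, 3) = 2
  p = 3
  p = 3
  p = 3
  (k (p) (p) (p)) = k(3, 3, 3) = 3
  (h (m (p) (p)) (k (p) (p) (p))) = h(2, 3) = 3
  p = 3
  (k (h (f) (k (p) (p) (p))) (h (m (p) (p)) (k (p) (p) (p))) (p)) = k(1, 3, 3) = 0
  (m (p) (k (h (f) (k (p) (p) (p))) (h (m (p) (p)) (k (p) (p) (p))) (p))) = m(3, 0) = 1
  p = 3
  p = 3
  (m (p) (p)) = m(3, 3) = 2
  f = 1
  f = 1
  p = 3
  (h (f) (p)) = h(1, 3) = 1
  (w (m (p) (p)) (f) (h (f) (p))) = w(2, 1, 1) = 2
  f = 1
  p = 3
  p = 3
  p = 3
  (k (p) (p) (p)) = k(3, 3, 3) = 3
  p = 3
  f = 1
  p = 3
  (h (f) (p)) = h(1, 3) = 1
  (k (k (p) (p) (p)) (p) (h (f) (p))) = k(3, 3, 1) = 1
  (w (w (m (p) (p)) (f) (h (f) (p))) (f) (k (k (p) (p) (p)) (p) (h (f) (p)))) = w(2, 1, 1) = 2
  p = 3
  p = 3
  p = 3
  p = 3
  p = 3
  (k (p) (p) (p)) = k(3, 3, 3) = 3
  p = 3
  p = 3
  p = 3
  (k (p) (p) (p)) = k(3, 3, 3) = 3
  f = 1
  p = 3
  (h (f) (p)) = h(1, 3) = 1
  (k (k (p) (p) (p)) (k (p) (p) (p)) (h (f) (p))) = k(3, 3, 1) = 1
  (k (p) (p) (k (k (p) (p) (p)) (k (p) (p) (p)) (h (f) (p)))) = k(3, 3, 1) = 1
  (h (w (w (m (p) (p)) (f) (h (f) (p))) (f) (k (k (p) (p) (p)) (p) (h (f) (p)))) (k (p) (p) (k (k (p) (p) (p)) (k (p) (p) (p)) (h (f) (p))))) = h(2, 1) = 3
  (h (m (p) (k (h (f) (k (p) (p) (p))) (h (m (p) (p)) (k (p) (p) (p))) (p))) (h (w (w (m (p) (p)) (f) (h (f) (p))) (f) (k (k (p) (p) (p)) (p) (h (f) (p)))) (k (p) (p) (k (k (p) (p) (p)) (k (p) (p) (p)) (h (f) (p)))))) = h(1, 3) = 1

value = 1


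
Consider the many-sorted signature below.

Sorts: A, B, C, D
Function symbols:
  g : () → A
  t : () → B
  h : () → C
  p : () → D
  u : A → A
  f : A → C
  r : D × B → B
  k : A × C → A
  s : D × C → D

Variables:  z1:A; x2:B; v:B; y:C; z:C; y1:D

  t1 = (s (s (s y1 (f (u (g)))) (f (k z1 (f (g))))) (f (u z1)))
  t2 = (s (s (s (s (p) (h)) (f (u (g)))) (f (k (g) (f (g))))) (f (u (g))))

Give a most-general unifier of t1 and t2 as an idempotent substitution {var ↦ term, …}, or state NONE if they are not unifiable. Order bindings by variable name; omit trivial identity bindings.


{y1 ↦ (s (p) (h)), z1 ↦ (g)}


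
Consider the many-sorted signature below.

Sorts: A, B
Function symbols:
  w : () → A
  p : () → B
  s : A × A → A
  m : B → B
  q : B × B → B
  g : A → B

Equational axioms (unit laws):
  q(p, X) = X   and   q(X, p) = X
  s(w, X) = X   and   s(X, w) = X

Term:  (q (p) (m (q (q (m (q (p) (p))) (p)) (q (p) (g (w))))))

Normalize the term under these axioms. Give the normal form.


normal form = (m (q (m (p)) (g (w))))

1. (q (p) (m (q (q (m (q (p) (p))) (p)) (q (p) (g (w))))))  →  (m (q (q (m (q (p) (p))) (p)) (q (p) (g (w)))))
2. (m (q (q (m (q (p) (p))) (p)) (q (p) (g (w)))))  →  (m (q (m (q (p) (p))) (q (p) (g (w)))))
3. (m (q (m (q (p) (p))) (q (p) (g (w)))))  →  (m (q (m (p)) (q (p) (g (w)))))
4. (m (q (m (p)) (q (p) (g (w)))))  →  (m (q (m (p)) (g (w))))


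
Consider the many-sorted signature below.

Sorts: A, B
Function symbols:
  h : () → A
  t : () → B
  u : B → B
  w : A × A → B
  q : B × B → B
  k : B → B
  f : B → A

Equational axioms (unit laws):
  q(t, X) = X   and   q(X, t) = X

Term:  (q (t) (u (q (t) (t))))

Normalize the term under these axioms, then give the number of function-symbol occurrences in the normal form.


1. (q (t) (u (q (t) (t))))  →  (u (q (t) (t)))
2. (u (q (t) (t)))  →  (u (t))
normal form: (u (t))

size = 2


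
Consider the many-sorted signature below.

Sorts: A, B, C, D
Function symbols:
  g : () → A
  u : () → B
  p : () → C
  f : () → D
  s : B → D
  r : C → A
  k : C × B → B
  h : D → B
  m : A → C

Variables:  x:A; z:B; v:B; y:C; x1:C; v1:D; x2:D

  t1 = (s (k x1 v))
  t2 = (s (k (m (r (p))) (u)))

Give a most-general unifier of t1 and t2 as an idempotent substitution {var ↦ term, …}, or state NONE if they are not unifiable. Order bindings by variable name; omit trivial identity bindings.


{v ↦ (u), x1 ↦ (m (r (p)))}


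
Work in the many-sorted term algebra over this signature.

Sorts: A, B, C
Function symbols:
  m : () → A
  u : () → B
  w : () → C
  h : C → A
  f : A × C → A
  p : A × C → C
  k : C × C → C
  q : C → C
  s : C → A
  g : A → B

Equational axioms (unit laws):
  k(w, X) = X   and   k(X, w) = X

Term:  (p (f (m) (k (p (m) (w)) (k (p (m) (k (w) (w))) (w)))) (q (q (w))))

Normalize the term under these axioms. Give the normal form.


normal form = (p (f (m) (k (p (m) (w)) (p (m) (w)))) (q (q (w))))

1. (p (f (m) (k (p (m) (w)) (k (p (m) (k (w) (w))) (w)))) (q (q (w))))  →  (p (f (m) (k (p (m) (w)) (p (m) (k (w) (w))))) (q (q (w))))
2. (p (f (m) (k (p (m) (w)) (p (m) (k (w) (w))))) (q (q (w))))  →  (p (f (m) (k (p (m) (w)) (p (m) (w)))) (q (q (w))))


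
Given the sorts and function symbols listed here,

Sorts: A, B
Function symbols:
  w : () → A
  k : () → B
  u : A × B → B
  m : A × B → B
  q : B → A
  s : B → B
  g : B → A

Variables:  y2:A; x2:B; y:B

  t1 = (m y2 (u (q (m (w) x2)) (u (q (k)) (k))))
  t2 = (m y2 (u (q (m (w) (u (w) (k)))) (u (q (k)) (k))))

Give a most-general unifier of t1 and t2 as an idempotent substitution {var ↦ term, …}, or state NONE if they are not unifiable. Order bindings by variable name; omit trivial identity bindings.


{x2 ↦ (u (w) (k))}


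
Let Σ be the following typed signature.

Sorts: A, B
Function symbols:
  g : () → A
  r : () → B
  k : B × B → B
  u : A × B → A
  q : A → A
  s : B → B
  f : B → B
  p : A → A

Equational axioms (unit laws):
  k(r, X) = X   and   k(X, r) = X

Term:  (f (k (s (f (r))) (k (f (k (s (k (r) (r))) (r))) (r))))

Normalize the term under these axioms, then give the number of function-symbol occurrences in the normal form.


1. (f (k (s (f (r))) (k (f (k (s (k (r) (r))) (r))) (r))))  →  (f (k (s (f (r))) (f (k (s (k (r) (r))) (r)))))
2. (f (k (s (f (r))) (f (k (s (k (r) (r))) (r)))))  →  (f (k (s (f (r))) (f (s (k (r) (r))))))
3. (f (k (s (f (r))) (f (s (k (r) (r))))))  →  (f (k (s (f (r))) (f (s (r)))))
normal form: (f (k (s (f (r))) (f (s (r)))))

size = 8


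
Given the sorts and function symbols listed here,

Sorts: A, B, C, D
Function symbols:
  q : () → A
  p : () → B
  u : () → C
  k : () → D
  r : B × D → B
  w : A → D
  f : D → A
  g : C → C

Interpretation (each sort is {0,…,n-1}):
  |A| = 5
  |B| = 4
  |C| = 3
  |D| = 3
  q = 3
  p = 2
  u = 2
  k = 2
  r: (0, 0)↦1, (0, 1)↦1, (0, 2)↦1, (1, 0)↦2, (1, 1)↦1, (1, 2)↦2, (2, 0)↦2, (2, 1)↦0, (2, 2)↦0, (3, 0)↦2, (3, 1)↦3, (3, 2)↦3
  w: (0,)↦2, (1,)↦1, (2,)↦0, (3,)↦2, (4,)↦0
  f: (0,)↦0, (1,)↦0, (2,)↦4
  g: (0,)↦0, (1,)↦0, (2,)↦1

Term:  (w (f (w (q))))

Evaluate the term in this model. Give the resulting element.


  q = 3
  (w (q)) = w(3,) = 2
  (f (w (q))) = f(2,) = 4
  (w (f (w (q)))) = w(4,) = 0

value = 0


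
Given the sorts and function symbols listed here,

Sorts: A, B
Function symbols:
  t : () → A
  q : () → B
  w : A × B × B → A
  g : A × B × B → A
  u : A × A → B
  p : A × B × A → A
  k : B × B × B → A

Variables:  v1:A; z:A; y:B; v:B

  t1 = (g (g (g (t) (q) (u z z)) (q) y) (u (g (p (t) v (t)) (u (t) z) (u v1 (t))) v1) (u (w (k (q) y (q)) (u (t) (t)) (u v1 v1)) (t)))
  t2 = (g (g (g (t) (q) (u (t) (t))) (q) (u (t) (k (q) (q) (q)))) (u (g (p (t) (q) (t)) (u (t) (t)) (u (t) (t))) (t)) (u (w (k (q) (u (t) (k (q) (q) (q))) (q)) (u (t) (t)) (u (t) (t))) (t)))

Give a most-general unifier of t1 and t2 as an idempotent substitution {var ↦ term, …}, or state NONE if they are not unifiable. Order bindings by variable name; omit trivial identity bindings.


{v ↦ (q), v1 ↦ (t), y ↦ (u (t) (k (q) (q) (q))), z ↦ (t)}


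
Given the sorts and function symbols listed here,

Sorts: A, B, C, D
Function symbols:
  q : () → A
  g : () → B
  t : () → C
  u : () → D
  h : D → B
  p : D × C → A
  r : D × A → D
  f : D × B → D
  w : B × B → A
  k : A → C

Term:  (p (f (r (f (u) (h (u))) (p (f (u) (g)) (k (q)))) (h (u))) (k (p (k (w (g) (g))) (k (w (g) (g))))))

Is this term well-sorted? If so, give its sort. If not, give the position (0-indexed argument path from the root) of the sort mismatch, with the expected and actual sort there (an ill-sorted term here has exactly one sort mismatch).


ill-sorted at position [1, 0, 0]: expected D, got C

        (u) : D
          (u) : D
        (h (u)) : B
      (f (u) (h (u))) : D
          (u) : D
          (g) : B
        (f (u) (g)) : D
          (q) : A
        (k (q)) : C
      (p (f (u) (g)) (k (q))) : A
    (r (f (u) (h (u))) (p (f (u) (g)) (k (q)))) : D
      (u) : D
    (h (u)) : B
  (f (r (f (u) (h (u))) (p (f (u) (g)) (k (q)))) (h (u))) : D
          (g) : B
          (g) : B
        (w (g) (g)) : A
      (k (w (g) (g))) : C
          (g) : B
          (g) : B
        (w (g) (g)) : A
      (k (w (g) (g))) : C
    (p (k (w (g) (g))) (k (w (g) (g)))) : ✗ arg 0 at [1, 0, 0] has sort C, expected D


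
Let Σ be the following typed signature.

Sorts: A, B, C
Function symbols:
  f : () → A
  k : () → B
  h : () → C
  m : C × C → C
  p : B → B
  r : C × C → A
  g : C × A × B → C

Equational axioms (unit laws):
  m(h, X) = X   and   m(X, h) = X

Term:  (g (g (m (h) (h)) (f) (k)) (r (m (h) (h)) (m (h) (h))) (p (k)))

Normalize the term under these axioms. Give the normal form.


1. (g (g (m (h) (h)) (f) (k)) (r (m (h) (h)) (m (h) (h))) (p (k)))  →  (g (g (h) (f) (k)) (r (m (h) (h)) (m (h) (h))) (p (k)))
2. (g (g (h) (f) (k)) (r (m (h) (h)) (m (h) (h))) (p (k)))  →  (g (g (h) (f) (k)) (r (h) (m (h) (h))) (p (k)))
3. (g (g (h) (f) (k)) (r (h) (m (h) (h))) (p (k)))  →  (g (g (h) (f) (k)) (r (h) (h)) (p (k)))

normal form = (g (g (h) (f) (k)) (r (h) (h)) (p (k)))


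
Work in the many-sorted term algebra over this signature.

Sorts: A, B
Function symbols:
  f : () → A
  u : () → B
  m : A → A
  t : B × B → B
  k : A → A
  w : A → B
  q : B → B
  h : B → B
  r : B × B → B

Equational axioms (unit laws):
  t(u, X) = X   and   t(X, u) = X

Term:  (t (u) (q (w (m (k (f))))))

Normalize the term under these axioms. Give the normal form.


normal form = (q (w (m (k (f)))))

1. (t (u) (q (w (m (k (f))))))  →  (q (w (m (k (f)))))


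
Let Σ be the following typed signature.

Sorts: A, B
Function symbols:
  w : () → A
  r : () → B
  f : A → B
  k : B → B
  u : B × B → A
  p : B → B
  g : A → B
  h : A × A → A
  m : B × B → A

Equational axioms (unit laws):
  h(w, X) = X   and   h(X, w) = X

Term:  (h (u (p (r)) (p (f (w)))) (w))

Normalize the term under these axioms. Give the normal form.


normal form = (u (p (r)) (p (f (w))))

1. (h (u (p (r)) (p (f (w)))) (w))  →  (u (p (r)) (p (f (w))))


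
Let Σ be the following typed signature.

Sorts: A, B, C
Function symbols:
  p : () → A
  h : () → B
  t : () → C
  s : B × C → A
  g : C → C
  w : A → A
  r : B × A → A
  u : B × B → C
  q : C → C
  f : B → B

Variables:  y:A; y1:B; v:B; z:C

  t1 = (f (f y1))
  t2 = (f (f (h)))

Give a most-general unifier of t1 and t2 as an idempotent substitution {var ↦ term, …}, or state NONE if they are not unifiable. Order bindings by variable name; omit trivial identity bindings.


{y1 ↦ (h)}


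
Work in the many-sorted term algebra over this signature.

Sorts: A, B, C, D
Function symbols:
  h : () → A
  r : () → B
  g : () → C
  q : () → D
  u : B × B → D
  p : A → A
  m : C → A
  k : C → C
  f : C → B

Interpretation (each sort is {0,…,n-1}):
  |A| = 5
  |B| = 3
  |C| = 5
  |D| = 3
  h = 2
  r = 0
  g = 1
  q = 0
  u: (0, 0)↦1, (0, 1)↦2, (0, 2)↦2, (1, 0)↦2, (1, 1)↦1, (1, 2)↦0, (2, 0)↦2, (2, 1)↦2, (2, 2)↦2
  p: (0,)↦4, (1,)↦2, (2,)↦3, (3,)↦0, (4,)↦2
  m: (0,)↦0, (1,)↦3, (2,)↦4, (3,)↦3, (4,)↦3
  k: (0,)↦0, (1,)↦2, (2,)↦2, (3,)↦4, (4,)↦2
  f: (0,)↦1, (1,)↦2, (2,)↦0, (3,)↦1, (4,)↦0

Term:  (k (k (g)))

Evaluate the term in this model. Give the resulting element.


value = 2

  g = 1
  (k (g)) = k(1,) = 2
  (k (k (g))) = k(2,) = 2


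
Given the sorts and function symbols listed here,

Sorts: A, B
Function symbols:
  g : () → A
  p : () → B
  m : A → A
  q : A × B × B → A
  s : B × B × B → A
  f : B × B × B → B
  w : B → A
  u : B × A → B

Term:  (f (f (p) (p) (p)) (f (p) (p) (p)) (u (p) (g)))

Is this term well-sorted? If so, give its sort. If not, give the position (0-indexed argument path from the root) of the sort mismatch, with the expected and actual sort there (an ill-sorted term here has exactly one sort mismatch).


    (p) : B
    (p) : B
    (p) : B
  (f (p) (p) (p)) : B
    (p) : B
    (p) : B
    (p) : B
  (f (p) (p) (p)) : B
    (p) : B
    (g) : A
  (u (p) (g)) : B
(f (f (p) (p) (p)) (f (p) (p) (p)) (u (p) (g))) : B

well-sorted; sort = B


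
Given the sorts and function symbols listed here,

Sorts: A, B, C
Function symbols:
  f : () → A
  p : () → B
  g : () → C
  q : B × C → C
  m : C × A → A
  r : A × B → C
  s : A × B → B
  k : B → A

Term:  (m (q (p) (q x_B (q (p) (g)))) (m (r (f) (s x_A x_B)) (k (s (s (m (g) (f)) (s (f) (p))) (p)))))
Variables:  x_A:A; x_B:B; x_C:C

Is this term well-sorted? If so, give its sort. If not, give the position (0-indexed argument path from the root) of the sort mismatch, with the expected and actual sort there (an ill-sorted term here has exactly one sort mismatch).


    (p) : B
      x_B : B
        (p) : B
        (g) : C
      (q (p) (g)) : C
    (q x_B (q (p) (g))) : C
  (q (p) (q x_B (q (p) (g)))) : C
      (f) : A
        x_A : A
        x_B : B
      (s x_A x_B) : B
    (r (f) (s x_A x_B)) : C
            (g) : C
            (f) : A
          (m (g) (f)) : A
            (f) : A
            (p) : B
          (s (f) (p)) : B
        (s (m (g) (f)) (s (f) (p))) : B
        (p) : B
      (s (s (m (g) (f)) (s (f) (p))) (p)) : ✗ arg 0 at [1, 1, 0, 0] has sort B, expected A

ill-sorted at position [1, 1, 0, 0]: expected A, got B


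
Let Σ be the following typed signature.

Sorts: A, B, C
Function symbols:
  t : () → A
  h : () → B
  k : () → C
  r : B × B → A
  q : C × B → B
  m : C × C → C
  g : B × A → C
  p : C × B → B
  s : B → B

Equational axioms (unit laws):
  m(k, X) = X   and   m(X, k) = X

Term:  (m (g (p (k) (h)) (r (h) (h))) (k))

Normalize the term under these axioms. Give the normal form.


1. (m (g (p (k) (h)) (r (h) (h))) (k))  →  (g (p (k) (h)) (r (h) (h)))

normal form = (g (p (k) (h)) (r (h) (h)))


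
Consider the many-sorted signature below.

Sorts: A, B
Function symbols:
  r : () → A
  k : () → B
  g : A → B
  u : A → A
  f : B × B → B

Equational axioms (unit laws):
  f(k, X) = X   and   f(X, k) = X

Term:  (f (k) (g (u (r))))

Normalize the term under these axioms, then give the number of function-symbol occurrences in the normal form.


1. (f (k) (g (u (r))))  →  (g (u (r)))
normal form: (g (u (r)))

size = 3


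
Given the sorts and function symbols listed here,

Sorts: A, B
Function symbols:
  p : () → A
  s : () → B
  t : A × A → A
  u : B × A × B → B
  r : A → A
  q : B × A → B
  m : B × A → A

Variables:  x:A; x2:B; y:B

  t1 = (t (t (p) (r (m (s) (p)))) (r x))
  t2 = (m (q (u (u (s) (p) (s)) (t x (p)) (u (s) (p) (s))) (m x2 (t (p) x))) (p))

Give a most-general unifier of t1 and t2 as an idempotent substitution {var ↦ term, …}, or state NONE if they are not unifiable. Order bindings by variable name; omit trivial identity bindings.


head clash or occurs-check failure — not unifiable

NONE (not unifiable)


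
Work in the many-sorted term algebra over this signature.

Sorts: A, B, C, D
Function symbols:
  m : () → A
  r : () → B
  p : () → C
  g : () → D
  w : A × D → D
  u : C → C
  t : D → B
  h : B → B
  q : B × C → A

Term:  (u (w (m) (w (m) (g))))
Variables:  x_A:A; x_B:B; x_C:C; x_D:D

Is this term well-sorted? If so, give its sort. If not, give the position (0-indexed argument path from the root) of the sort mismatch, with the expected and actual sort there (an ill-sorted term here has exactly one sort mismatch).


ill-sorted at position [0]: expected C, got D

    (m) : A
      (m) : A
      (g) : D
    (w (m) (g)) : D
  (w (m) (w (m) (g))) : D
(u (w (m) (w (m) (g)))) : ✗ arg 0 at [0] has sort D, expected C


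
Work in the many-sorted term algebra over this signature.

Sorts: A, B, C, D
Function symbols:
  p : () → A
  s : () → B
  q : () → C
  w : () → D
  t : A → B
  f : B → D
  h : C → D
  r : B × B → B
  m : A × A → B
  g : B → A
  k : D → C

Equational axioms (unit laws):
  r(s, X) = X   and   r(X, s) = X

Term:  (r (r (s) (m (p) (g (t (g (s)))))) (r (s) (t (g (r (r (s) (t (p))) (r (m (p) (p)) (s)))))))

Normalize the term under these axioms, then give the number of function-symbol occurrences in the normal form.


1. (r (r (s) (m (p) (g (t (g (s)))))) (r (s) (t (g (r (r (s) (t (p))) (r (m (p) (p)) (s)))))))  →  (r (m (p) (g (t (g (s))))) (r (s) (t (g (r (r (s) (t (p))) (r (m (p) (p)) (s)))))))
2. (r (m (p) (g (t (g (s))))) (r (s) (t (g (r (r (s) (t (p))) (r (m (p) (p)) (s)))))))  →  (r (m (p) (g (t (g (s))))) (t (g (r (r (s) (t (p))) (r (m (p) (p)) (s))))))
3. (r (m (p) (g (t (g (s))))) (t (g (r (r (s) (t (p))) (r (m (p) (p)) (s))))))  →  (r (m (p) (g (t (g (s))))) (t (g (r (t (p)) (r (m (p) (p)) (s))))))
4. (r (m (p) (g (t (g (s))))) (t (g (r (t (p)) (r (m (p) (p)) (s))))))  →  (r (m (p) (g (t (g (s))))) (t (g (r (t (p)) (m (p) (p))))))
normal form: (r (m (p) (g (t (g (s))))) (t (g (r (t (p)) (m (p) (p))))))

size = 15
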